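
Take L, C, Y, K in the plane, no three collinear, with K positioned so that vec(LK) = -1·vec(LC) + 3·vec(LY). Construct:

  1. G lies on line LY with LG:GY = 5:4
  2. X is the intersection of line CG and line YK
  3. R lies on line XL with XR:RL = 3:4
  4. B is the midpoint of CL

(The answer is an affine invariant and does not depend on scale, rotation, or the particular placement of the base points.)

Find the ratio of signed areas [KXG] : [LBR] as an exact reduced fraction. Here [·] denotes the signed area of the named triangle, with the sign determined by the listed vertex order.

Assign L = (0, 0), C = (1, 0), Y = (0, 1), K = (-1, 3) — the answer is frame-independent, so this choice is without loss of generality.
1. G lies on line LY with LG:GY = 5:4 ⇒ G = (0, 5/9)
2. X is the intersection of line CG and line YK ⇒ X = (4/13, 5/13)
3. R lies on line XL with XR:RL = 3:4 ⇒ R = (16/91, 20/91)
4. B is the midpoint of CL ⇒ B = (1/2, 0)
2·[KXG] = -68/117, 2·[LBR] = 10/91
[KXG]:[LBR] = -68/117:10/91 = -238/45

[KXG]:[LBR] = -238/45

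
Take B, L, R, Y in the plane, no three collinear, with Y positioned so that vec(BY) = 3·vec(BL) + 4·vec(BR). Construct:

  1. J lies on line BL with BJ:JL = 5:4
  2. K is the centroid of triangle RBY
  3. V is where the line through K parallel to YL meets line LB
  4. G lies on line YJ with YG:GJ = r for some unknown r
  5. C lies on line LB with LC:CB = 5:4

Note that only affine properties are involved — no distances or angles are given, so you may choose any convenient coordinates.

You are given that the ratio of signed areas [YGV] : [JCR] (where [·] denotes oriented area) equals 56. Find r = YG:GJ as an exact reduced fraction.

Set B = (0, 0), L = (1, 0), R = (0, 1), Y = (3, 4); any affine frame gives the same invariant.
1. J lies on line BL with BJ:JL = 5:4 ⇒ J = (5/9, 0)
2. K is the centroid of triangle RBY ⇒ K = (1, 5/3)
3. V is where the line through K parallel to YL meets line LB ⇒ V = (1/6, 0)
4. With YG:GJ = r, write λ = r/(r+1) so G = Y + λ·(J−Y); G is affine-linear in λ
5. C lies on line LB with LC:CB = 5:4 ⇒ C = (4/9, 0)
Every point depending on G is an affine combination of G and λ-independent points, so each such coordinate is linear in λ; the λ² term in each signed area is a multiple of (J−Y)×(J−Y) = 0, so 2·[YGV] and 2·[JCR] are each linear in λ. Evaluating at λ=0 and λ=1:
  2·[YGV] = -14/9·λ,   2·[JCR] = -1/9
So [YGV]:[JCR] = (-14/9·λ) / (-1/9). Setting this equal to 56:
  -14/9·λ = 56·(-1/9)  ⇒  λ = 4
Then r = λ/(1−λ) = (4)/(-3) = -4/3. Check: with r = -4/3, G = (-61/9, -12) and [YGV]:[JCR] = 56 as required.

r = -4/3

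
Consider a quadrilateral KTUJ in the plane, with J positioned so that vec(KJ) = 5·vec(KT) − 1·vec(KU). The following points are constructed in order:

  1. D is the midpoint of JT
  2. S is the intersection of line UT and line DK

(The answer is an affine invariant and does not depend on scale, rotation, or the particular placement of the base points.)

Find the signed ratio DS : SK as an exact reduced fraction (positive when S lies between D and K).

Work in coordinates with K = (0, 0), T = (1, 0), U = (0, 1), J = (5, -1).
1. D is the midpoint of JT ⇒ D = (3, -1/2)
2. S is the intersection of line UT and line DK ⇒ S = (6/5, -1/5)
S = D + t·(K−D) with t = 3/5, so DS:SK = t:(1−t) = 3/5:2/5

DS:SK = 3/2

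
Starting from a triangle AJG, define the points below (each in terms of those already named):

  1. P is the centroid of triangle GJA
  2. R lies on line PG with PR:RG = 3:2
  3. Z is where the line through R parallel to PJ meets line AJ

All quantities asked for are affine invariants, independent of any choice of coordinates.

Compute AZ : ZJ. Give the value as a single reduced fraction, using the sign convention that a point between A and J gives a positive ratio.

Choose coordinates A = (0, 0), J = (1, 0), G = (0, 1).
1. P is the centroid of triangle GJA ⇒ P = (1/3, 1/3)
2. R lies on line PG with PR:RG = 3:2 ⇒ R = (2/15, 11/15)
3. Z is where the line through R parallel to PJ meets line AJ ⇒ Z = (8/5, 0)
Z = A + t·(J−A) with t = 8/5, so AZ:ZJ = t:(1−t) = 8/5:-3/5

AZ:ZJ = -8/3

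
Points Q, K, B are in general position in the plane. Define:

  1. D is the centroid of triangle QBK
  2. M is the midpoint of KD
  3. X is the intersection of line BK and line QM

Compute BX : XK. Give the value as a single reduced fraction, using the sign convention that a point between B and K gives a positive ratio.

BX:XK = 4

Choose coordinates Q = (0, 0), K = (1, 0), B = (0, 1).
1. D is the centroid of triangle QBK ⇒ D = (1/3, 1/3)
2. M is the midpoint of KD ⇒ M = (2/3, 1/6)
3. X is the intersection of line BK and line QM ⇒ X = (4/5, 1/5)
X = B + t·(K−B) with t = 4/5, so BX:XK = t:(1−t) = 4/5:1/5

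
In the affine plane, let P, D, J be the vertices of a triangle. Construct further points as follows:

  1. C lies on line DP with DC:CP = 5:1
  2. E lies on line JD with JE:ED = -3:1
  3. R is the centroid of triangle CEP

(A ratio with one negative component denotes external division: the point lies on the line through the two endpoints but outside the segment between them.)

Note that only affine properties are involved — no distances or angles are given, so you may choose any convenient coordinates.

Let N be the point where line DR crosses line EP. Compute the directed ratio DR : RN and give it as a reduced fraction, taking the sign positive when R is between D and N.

DR:RN = 17

Choose coordinates P = (0, 0), D = (1, 0), J = (0, 1).
1. C lies on line DP with DC:CP = 5:1 ⇒ C = (1/6, 0)
2. E lies on line JD with JE:ED = -3:1 ⇒ E = (3/2, -1/2)
3. R is the centroid of triangle CEP ⇒ R = (5/9, -1/6)
line DR meets EP at N = (9/17, -3/17)
R = D + t·(N−D) with t = 17/18, so DR:RN = 17/18:1/18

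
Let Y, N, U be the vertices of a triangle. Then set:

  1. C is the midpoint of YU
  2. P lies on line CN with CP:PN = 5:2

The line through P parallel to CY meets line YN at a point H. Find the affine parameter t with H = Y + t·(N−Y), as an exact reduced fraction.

t = 5/7

Work in coordinates with Y = (0, 0), N = (1, 0), U = (0, 1).
1. C is the midpoint of YU ⇒ C = (0, 1/2)
2. P lies on line CN with CP:PN = 5:2 ⇒ P = (5/7, 1/7)
through P parallel to CY: direction (0, -1/2); meets YN at H = (5/7, 0)
H = Y + t·(N−Y) with t = 5/7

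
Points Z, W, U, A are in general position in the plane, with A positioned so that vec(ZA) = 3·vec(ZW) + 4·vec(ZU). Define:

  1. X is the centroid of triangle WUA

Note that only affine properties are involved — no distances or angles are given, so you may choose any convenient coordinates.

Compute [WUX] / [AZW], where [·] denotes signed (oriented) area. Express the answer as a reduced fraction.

[WUX]:[AZW] = -1/2

Set Z = (0, 0), W = (1, 0), U = (0, 1), A = (3, 4); any affine frame gives the same invariant.
1. X is the centroid of triangle WUA ⇒ X = (4/3, 5/3)
2·[WUX] = -2, 2·[AZW] = 4
[WUX]:[AZW] = -2:4 = -1/2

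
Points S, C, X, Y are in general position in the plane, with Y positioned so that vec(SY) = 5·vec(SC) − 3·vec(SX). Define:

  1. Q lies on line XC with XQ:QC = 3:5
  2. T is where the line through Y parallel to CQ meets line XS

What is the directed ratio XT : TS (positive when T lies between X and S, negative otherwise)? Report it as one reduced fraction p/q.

XT:TS = -1/2

Set S = (0, 0), C = (1, 0), X = (0, 1), Y = (5, -3); any affine frame gives the same invariant.
1. Q lies on line XC with XQ:QC = 3:5 ⇒ Q = (3/8, 5/8)
2. T is where the line through Y parallel to CQ meets line XS ⇒ T = (0, 2)
T = X + t·(S−X) with t = -1, so XT:TS = t:(1−t) = -1:2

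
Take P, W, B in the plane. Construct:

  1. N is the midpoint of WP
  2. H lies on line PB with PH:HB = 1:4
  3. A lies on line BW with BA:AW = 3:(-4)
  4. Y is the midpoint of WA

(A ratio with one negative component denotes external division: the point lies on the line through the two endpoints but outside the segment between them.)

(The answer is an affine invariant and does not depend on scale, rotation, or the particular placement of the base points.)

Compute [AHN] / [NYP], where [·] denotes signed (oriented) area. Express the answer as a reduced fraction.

[AHN]:[NYP] = 13/10

Choose coordinates P = (0, 0), W = (1, 0), B = (0, 1).
1. N is the midpoint of WP ⇒ N = (1/2, 0)
2. H lies on line PB with PH:HB = 1:4 ⇒ H = (0, 1/5)
3. A lies on line BW with BA:AW = 3:(-4) ⇒ A = (-3, 4)
4. Y is the midpoint of WA ⇒ Y = (-1, 2)
2·[AHN] = 13/10, 2·[NYP] = 1
[AHN]:[NYP] = 13/10:1 = 13/10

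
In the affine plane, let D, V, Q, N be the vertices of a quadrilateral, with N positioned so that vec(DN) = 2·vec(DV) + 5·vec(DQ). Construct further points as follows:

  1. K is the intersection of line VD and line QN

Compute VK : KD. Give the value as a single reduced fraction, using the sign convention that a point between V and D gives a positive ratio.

VK:KD = -3

Set D = (0, 0), V = (1, 0), Q = (0, 1), N = (2, 5); any affine frame gives the same invariant.
1. K is the intersection of line VD and line QN ⇒ K = (-1/2, 0)
K = V + t·(D−V) with t = 3/2, so VK:KD = t:(1−t) = 3/2:-1/2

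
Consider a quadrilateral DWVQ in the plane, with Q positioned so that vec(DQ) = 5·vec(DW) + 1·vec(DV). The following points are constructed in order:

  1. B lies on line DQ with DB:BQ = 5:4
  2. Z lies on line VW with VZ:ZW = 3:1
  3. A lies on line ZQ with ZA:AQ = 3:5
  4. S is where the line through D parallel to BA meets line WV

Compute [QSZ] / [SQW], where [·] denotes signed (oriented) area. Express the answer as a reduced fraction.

Assign D = (0, 0), W = (1, 0), V = (0, 1), Q = (5, 1) — the answer is frame-independent, so this choice is without loss of generality.
1. B lies on line DQ with DB:BQ = 5:4 ⇒ B = (25/9, 5/9)
2. Z lies on line VW with VZ:ZW = 3:1 ⇒ Z = (3/4, 1/4)
3. A lies on line ZQ with ZA:AQ = 3:5 ⇒ A = (75/32, 17/32)
4. S is where the line through D parallel to BA meets line WV ⇒ S = (125/132, 7/132)
2·[QSZ] = -65/66, 2·[SQW] = -35/132
[QSZ]:[SQW] = -65/66:-35/132 = 26/7

[QSZ]:[SQW] = 26/7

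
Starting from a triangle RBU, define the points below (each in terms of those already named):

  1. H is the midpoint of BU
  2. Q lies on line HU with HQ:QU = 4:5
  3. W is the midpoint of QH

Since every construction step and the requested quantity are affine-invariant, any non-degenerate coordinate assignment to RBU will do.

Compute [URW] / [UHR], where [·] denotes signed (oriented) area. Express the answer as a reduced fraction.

[URW]:[UHR] = -7/9

Assign R = (0, 0), B = (1, 0), U = (0, 1) — the answer is frame-independent, so this choice is without loss of generality.
1. H is the midpoint of BU ⇒ H = (1/2, 1/2)
2. Q lies on line HU with HQ:QU = 4:5 ⇒ Q = (5/18, 13/18)
3. W is the midpoint of QH ⇒ W = (7/18, 11/18)
2·[URW] = 7/18, 2·[UHR] = -1/2
[URW]:[UHR] = 7/18:-1/2 = -7/9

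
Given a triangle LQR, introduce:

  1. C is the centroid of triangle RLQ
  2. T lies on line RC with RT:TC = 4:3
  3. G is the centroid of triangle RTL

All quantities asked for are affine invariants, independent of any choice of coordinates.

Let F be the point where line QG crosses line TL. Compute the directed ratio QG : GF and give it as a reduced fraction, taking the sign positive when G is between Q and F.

QG:GF = -43/4

Work in coordinates with L = (0, 0), Q = (1, 0), R = (0, 1).
1. C is the centroid of triangle RLQ ⇒ C = (1/3, 1/3)
2. T lies on line RC with RT:TC = 4:3 ⇒ T = (4/21, 13/21)
3. G is the centroid of triangle RTL ⇒ G = (4/63, 34/63)
line QG meets TL at F = (136/903, 442/903)
G = Q + t·(F−Q) with t = 43/39, so QG:GF = 43/39:-4/39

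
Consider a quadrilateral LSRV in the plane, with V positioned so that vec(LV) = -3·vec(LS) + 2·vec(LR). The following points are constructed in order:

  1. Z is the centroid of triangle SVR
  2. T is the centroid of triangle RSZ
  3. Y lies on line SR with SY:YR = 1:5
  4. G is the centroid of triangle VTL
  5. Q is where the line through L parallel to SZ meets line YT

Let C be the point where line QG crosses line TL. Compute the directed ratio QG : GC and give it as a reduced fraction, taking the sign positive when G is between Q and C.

QG:GC = -359/40

Assign L = (0, 0), S = (1, 0), R = (0, 1), V = (-3, 2) — the answer is frame-independent, so this choice is without loss of generality.
1. Z is the centroid of triangle SVR ⇒ Z = (-2/3, 1)
2. T is the centroid of triangle RSZ ⇒ T = (1/9, 2/3)
3. Y lies on line SR with SY:YR = 1:5 ⇒ Y = (5/6, 1/6)
4. G is the centroid of triangle VTL ⇒ G = (-26/27, 8/9)
5. Q is where the line through L parallel to SZ meets line YT ⇒ Q = (145/18, -29/6)
line QG meets TL at C = (406/9693, 812/3231)
G = Q + t·(C−Q) with t = 359/319, so QG:GC = 359/319:-40/319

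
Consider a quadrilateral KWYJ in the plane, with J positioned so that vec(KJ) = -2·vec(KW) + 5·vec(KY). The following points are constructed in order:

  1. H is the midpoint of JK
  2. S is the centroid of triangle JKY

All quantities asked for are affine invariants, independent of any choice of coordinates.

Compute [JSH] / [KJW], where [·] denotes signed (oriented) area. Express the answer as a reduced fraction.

[JSH]:[KJW] = 1/15

Set K = (0, 0), W = (1, 0), Y = (0, 1), J = (-2, 5); any affine frame gives the same invariant.
1. H is the midpoint of JK ⇒ H = (-1, 5/2)
2. S is the centroid of triangle JKY ⇒ S = (-2/3, 2)
2·[JSH] = -1/3, 2·[KJW] = -5
[JSH]:[KJW] = -1/3:-5 = 1/15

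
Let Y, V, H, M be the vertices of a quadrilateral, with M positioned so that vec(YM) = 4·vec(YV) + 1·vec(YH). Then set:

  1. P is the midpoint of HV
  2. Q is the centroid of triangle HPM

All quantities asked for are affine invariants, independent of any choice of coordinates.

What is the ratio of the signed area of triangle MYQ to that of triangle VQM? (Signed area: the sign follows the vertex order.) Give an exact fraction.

Set Y = (0, 0), V = (1, 0), H = (0, 1), M = (4, 1); any affine frame gives the same invariant.
1. P is the midpoint of HV ⇒ P = (1/2, 1/2)
2. Q is the centroid of triangle HPM ⇒ Q = (3/2, 5/6)
2·[MYQ] = -11/6, 2·[VQM] = -2
[MYQ]:[VQM] = -11/6:-2 = 11/12

[MYQ]:[VQM] = 11/12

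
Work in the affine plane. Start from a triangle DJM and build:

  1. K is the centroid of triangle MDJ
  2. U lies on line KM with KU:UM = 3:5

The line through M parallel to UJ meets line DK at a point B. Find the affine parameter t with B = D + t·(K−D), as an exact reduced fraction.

t = 19/11

Work in coordinates with D = (0, 0), J = (1, 0), M = (0, 1).
1. K is the centroid of triangle MDJ ⇒ K = (1/3, 1/3)
2. U lies on line KM with KU:UM = 3:5 ⇒ U = (5/24, 7/12)
through M parallel to UJ: direction (19/24, -7/12); meets DK at B = (19/33, 19/33)
B = D + t·(K−D) with t = 19/11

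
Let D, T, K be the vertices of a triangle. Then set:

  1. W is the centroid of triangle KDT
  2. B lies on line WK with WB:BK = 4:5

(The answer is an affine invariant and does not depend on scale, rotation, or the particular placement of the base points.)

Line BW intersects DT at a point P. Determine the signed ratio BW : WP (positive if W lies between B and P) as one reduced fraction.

BW:WP = 8/9

Work in coordinates with D = (0, 0), T = (1, 0), K = (0, 1).
1. W is the centroid of triangle KDT ⇒ W = (1/3, 1/3)
2. B lies on line WK with WB:BK = 4:5 ⇒ B = (5/27, 17/27)
line BW meets DT at P = (1/2, 0)
W = B + t·(P−B) with t = 8/17, so BW:WP = 8/17:9/17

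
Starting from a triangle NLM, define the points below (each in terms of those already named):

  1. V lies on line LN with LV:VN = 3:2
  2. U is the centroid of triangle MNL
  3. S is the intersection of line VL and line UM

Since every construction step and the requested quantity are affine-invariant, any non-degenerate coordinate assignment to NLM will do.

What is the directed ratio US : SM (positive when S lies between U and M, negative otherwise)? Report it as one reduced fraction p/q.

Assign N = (0, 0), L = (1, 0), M = (0, 1) — the answer is frame-independent, so this choice is without loss of generality.
1. V lies on line LN with LV:VN = 3:2 ⇒ V = (2/5, 0)
2. U is the centroid of triangle MNL ⇒ U = (1/3, 1/3)
3. S is the intersection of line VL and line UM ⇒ S = (1/2, 0)
S = U + t·(M−U) with t = -1/2, so US:SM = t:(1−t) = -1/2:3/2

US:SM = -1/3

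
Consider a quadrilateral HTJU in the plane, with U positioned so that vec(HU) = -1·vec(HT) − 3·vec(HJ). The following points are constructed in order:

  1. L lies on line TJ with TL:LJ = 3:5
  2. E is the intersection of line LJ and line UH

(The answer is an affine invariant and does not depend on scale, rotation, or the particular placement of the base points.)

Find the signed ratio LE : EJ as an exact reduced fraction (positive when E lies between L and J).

Set H = (0, 0), T = (1, 0), J = (0, 1), U = (-1, -3); any affine frame gives the same invariant.
1. L lies on line TJ with TL:LJ = 3:5 ⇒ L = (5/8, 3/8)
2. E is the intersection of line LJ and line UH ⇒ E = (1/4, 3/4)
E = L + t·(J−L) with t = 3/5, so LE:EJ = t:(1−t) = 3/5:2/5

LE:EJ = 3/2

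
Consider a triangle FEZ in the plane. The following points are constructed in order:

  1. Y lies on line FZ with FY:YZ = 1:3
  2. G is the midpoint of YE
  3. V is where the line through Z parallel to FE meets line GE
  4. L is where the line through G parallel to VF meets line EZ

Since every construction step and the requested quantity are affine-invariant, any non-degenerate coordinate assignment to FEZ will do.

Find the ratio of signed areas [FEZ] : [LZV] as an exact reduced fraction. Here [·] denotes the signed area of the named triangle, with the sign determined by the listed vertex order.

[FEZ]:[LZV] = 16/51

Assign F = (0, 0), E = (1, 0), Z = (0, 1) — the answer is frame-independent, so this choice is without loss of generality.
1. Y lies on line FZ with FY:YZ = 1:3 ⇒ Y = (0, 1/4)
2. G is the midpoint of YE ⇒ G = (1/2, 1/8)
3. V is where the line through Z parallel to FE meets line GE ⇒ V = (-3, 1)
4. L is where the line through G parallel to VF meets line EZ ⇒ L = (17/16, -1/16)
2·[FEZ] = 1, 2·[LZV] = 51/16
[FEZ]:[LZV] = 1:51/16 = 16/51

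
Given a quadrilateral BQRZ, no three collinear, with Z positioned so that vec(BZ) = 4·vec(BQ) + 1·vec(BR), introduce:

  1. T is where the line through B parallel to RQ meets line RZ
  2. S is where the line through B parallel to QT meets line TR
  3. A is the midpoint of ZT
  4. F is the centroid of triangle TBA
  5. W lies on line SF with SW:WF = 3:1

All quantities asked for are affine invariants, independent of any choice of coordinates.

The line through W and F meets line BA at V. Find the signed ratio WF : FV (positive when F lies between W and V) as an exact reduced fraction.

WF:FV = 4/5

Choose coordinates B = (0, 0), Q = (1, 0), R = (0, 1), Z = (4, 1).
1. T is where the line through B parallel to RQ meets line RZ ⇒ T = (-1, 1)
2. S is where the line through B parallel to QT meets line TR ⇒ S = (-2, 1)
3. A is the midpoint of ZT ⇒ A = (3/2, 1)
4. F is the centroid of triangle TBA ⇒ F = (1/6, 2/3)
5. W lies on line SF with SW:WF = 3:1 ⇒ W = (-3/8, 3/4)
line WF meets BA at V = (27/32, 9/16)
F = W + t·(V−W) with t = 4/9, so WF:FV = 4/9:5/9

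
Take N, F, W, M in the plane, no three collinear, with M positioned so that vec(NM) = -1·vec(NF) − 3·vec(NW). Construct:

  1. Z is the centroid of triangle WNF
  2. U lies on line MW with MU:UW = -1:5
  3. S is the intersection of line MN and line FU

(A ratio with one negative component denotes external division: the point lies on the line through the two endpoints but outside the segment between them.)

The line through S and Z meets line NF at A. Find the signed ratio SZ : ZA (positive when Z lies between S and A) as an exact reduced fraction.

SZ:ZA = -155/11

Choose coordinates N = (0, 0), F = (1, 0), W = (0, 1), M = (-1, -3).
1. Z is the centroid of triangle WNF ⇒ Z = (1/3, 1/3)
2. U lies on line MW with MU:UW = -1:5 ⇒ U = (-5/4, -4)
3. S is the intersection of line MN and line FU ⇒ S = (-16/11, -48/11)
line SZ meets NF at A = (32/155, 0)
Z = S + t·(A−S) with t = 155/144, so SZ:ZA = 155/144:-11/144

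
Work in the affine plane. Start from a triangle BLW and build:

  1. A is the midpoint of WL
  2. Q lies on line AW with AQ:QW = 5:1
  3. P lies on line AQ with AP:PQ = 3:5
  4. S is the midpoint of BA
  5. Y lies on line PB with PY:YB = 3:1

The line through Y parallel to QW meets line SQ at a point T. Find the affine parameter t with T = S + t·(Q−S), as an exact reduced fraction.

t = -1/2

Assign B = (0, 0), L = (1, 0), W = (0, 1) — the answer is frame-independent, so this choice is without loss of generality.
1. A is the midpoint of WL ⇒ A = (1/2, 1/2)
2. Q lies on line AW with AQ:QW = 5:1 ⇒ Q = (1/12, 11/12)
3. P lies on line AQ with AP:PQ = 3:5 ⇒ P = (11/32, 21/32)
4. S is the midpoint of BA ⇒ S = (1/4, 1/4)
5. Y lies on line PB with PY:YB = 3:1 ⇒ Y = (11/128, 21/128)
through Y parallel to QW: direction (-1/12, 1/12); meets SQ at T = (1/3, -1/12)
T = S + t·(Q−S) with t = -1/2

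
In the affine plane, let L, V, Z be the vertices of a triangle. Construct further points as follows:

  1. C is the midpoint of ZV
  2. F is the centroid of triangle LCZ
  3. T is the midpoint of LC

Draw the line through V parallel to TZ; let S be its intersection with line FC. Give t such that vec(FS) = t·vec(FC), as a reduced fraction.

t = 2

Assign L = (0, 0), V = (1, 0), Z = (0, 1) — the answer is frame-independent, so this choice is without loss of generality.
1. C is the midpoint of ZV ⇒ C = (1/2, 1/2)
2. F is the centroid of triangle LCZ ⇒ F = (1/6, 1/2)
3. T is the midpoint of LC ⇒ T = (1/4, 1/4)
through V parallel to TZ: direction (-1/4, 3/4); meets FC at S = (5/6, 1/2)
S = F + t·(C−F) with t = 2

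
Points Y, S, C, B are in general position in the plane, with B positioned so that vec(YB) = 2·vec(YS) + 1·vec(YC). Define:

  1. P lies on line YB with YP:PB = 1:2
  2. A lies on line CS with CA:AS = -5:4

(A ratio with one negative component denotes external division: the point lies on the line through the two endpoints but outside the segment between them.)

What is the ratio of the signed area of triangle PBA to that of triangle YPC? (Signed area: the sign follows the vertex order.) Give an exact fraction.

[PBA]:[YPC] = -13

Work in coordinates with Y = (0, 0), S = (1, 0), C = (0, 1), B = (2, 1).
1. P lies on line YB with YP:PB = 1:2 ⇒ P = (2/3, 1/3)
2. A lies on line CS with CA:AS = -5:4 ⇒ A = (5, -4)
2·[PBA] = -26/3, 2·[YPC] = 2/3
[PBA]:[YPC] = -26/3:2/3 = -13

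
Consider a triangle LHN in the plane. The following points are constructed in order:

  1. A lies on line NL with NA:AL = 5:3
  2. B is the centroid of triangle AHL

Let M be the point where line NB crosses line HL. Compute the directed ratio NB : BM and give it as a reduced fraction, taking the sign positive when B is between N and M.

Assign L = (0, 0), H = (1, 0), N = (0, 1) — the answer is frame-independent, so this choice is without loss of generality.
1. A lies on line NL with NA:AL = 5:3 ⇒ A = (0, 3/8)
2. B is the centroid of triangle AHL ⇒ B = (1/3, 1/8)
line NB meets HL at M = (8/21, 0)
B = N + t·(M−N) with t = 7/8, so NB:BM = 7/8:1/8

NB:BM = 7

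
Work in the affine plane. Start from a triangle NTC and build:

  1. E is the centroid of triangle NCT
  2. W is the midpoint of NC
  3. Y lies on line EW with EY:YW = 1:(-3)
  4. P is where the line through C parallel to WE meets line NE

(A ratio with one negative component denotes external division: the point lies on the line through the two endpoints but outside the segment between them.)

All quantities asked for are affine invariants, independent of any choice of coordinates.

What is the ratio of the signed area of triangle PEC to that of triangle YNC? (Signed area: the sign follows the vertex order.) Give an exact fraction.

[PEC]:[YNC] = 2/3

Work in coordinates with N = (0, 0), T = (1, 0), C = (0, 1).
1. E is the centroid of triangle NCT ⇒ E = (1/3, 1/3)
2. W is the midpoint of NC ⇒ W = (0, 1/2)
3. Y lies on line EW with EY:YW = 1:(-3) ⇒ Y = (1/2, 1/4)
4. P is where the line through C parallel to WE meets line NE ⇒ P = (2/3, 2/3)
2·[PEC] = -1/3, 2·[YNC] = -1/2
[PEC]:[YNC] = -1/3:-1/2 = 2/3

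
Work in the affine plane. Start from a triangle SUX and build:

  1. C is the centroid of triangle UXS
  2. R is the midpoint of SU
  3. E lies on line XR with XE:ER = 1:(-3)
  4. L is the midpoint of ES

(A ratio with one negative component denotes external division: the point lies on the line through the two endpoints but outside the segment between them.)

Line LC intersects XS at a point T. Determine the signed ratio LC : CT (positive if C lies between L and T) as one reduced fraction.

Set S = (0, 0), U = (1, 0), X = (0, 1); any affine frame gives the same invariant.
1. C is the centroid of triangle UXS ⇒ C = (1/3, 1/3)
2. R is the midpoint of SU ⇒ R = (1/2, 0)
3. E lies on line XR with XE:ER = 1:(-3) ⇒ E = (-1/4, 3/2)
4. L is the midpoint of ES ⇒ L = (-1/8, 3/4)
line LC meets XS at T = (0, 7/11)
C = L + t·(T−L) with t = 11/3, so LC:CT = 11/3:-8/3

LC:CT = -11/8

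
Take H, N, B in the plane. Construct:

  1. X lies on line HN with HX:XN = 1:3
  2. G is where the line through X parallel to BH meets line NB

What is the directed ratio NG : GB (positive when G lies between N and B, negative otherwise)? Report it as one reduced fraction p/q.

Set H = (0, 0), N = (1, 0), B = (0, 1); any affine frame gives the same invariant.
1. X lies on line HN with HX:XN = 1:3 ⇒ X = (1/4, 0)
2. G is where the line through X parallel to BH meets line NB ⇒ G = (1/4, 3/4)
G = N + t·(B−N) with t = 3/4, so NG:GB = t:(1−t) = 3/4:1/4

NG:GB = 3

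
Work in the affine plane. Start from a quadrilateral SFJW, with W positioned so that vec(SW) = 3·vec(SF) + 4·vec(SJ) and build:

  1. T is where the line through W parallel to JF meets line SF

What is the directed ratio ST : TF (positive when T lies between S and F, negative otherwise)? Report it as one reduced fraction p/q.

Choose coordinates S = (0, 0), F = (1, 0), J = (0, 1), W = (3, 4).
1. T is where the line through W parallel to JF meets line SF ⇒ T = (7, 0)
T = S + t·(F−S) with t = 7, so ST:TF = t:(1−t) = 7:-6

ST:TF = -7/6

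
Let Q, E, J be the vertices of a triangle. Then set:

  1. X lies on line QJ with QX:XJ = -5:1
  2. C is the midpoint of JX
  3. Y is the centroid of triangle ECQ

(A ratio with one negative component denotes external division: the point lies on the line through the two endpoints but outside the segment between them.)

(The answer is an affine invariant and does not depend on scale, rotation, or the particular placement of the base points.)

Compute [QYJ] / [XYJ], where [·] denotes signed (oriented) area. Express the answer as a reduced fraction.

[QYJ]:[XYJ] = -4

Assign Q = (0, 0), E = (1, 0), J = (0, 1) — the answer is frame-independent, so this choice is without loss of generality.
1. X lies on line QJ with QX:XJ = -5:1 ⇒ X = (0, 5/4)
2. C is the midpoint of JX ⇒ C = (0, 9/8)
3. Y is the centroid of triangle ECQ ⇒ Y = (1/3, 3/8)
2·[QYJ] = 1/3, 2·[XYJ] = -1/12
[QYJ]:[XYJ] = 1/3:-1/12 = -4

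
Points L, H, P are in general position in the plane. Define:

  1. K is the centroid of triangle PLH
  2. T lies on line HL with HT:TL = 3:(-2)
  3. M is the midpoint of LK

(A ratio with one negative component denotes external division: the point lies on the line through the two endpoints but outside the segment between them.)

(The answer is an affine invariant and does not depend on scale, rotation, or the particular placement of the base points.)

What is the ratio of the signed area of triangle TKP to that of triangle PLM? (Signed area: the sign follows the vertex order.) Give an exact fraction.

[TKP]:[PLM] = 10

Assign L = (0, 0), H = (1, 0), P = (0, 1) — the answer is frame-independent, so this choice is without loss of generality.
1. K is the centroid of triangle PLH ⇒ K = (1/3, 1/3)
2. T lies on line HL with HT:TL = 3:(-2) ⇒ T = (-2, 0)
3. M is the midpoint of LK ⇒ M = (1/6, 1/6)
2·[TKP] = 5/3, 2·[PLM] = 1/6
[TKP]:[PLM] = 5/3:1/6 = 10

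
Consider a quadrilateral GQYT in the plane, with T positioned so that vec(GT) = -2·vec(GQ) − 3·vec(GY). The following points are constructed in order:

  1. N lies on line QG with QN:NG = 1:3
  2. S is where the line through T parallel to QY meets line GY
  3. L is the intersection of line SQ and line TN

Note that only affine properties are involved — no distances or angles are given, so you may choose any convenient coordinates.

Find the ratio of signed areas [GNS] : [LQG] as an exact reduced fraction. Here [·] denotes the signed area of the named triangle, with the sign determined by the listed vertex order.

[GNS]:[LQG] = 43/4

Assign G = (0, 0), Q = (1, 0), Y = (0, 1), T = (-2, -3) — the answer is frame-independent, so this choice is without loss of generality.
1. N lies on line QG with QN:NG = 1:3 ⇒ N = (3/4, 0)
2. S is where the line through T parallel to QY meets line GY ⇒ S = (0, -5)
3. L is the intersection of line SQ and line TN ⇒ L = (46/43, 15/43)
2·[GNS] = -15/4, 2·[LQG] = -15/43
[GNS]:[LQG] = -15/4:-15/43 = 43/4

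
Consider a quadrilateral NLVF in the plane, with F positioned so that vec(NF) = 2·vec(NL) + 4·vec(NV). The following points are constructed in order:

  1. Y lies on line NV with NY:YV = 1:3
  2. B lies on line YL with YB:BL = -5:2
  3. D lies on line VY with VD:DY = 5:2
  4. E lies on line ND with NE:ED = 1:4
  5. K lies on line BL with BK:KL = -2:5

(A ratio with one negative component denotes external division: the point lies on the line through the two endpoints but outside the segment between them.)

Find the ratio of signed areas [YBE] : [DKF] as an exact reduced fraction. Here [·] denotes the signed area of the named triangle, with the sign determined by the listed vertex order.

Assign N = (0, 0), L = (1, 0), V = (0, 1), F = (2, 4) — the answer is frame-independent, so this choice is without loss of generality.
1. Y lies on line NV with NY:YV = 1:3 ⇒ Y = (0, 1/4)
2. B lies on line YL with YB:BL = -5:2 ⇒ B = (5/3, -1/6)
3. D lies on line VY with VD:DY = 5:2 ⇒ D = (0, 13/28)
4. E lies on line ND with NE:ED = 1:4 ⇒ E = (0, 13/140)
5. K lies on line BL with BK:KL = -2:5 ⇒ K = (19/9, -5/18)
2·[YBE] = -11/42, 2·[DKF] = 2255/252
[YBE]:[DKF] = -11/42:2255/252 = -6/205

[YBE]:[DKF] = -6/205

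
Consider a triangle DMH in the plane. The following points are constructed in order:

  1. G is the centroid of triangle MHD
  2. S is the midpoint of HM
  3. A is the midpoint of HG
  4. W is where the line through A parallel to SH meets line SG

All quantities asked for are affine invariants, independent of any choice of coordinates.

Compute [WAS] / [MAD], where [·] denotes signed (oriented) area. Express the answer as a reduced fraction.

Set D = (0, 0), M = (1, 0), H = (0, 1); any affine frame gives the same invariant.
1. G is the centroid of triangle MHD ⇒ G = (1/3, 1/3)
2. S is the midpoint of HM ⇒ S = (1/2, 1/2)
3. A is the midpoint of HG ⇒ A = (1/6, 2/3)
4. W is where the line through A parallel to SH meets line SG ⇒ W = (5/12, 5/12)
2·[WAS] = -1/24, 2·[MAD] = 2/3
[WAS]:[MAD] = -1/24:2/3 = -1/16

[WAS]:[MAD] = -1/16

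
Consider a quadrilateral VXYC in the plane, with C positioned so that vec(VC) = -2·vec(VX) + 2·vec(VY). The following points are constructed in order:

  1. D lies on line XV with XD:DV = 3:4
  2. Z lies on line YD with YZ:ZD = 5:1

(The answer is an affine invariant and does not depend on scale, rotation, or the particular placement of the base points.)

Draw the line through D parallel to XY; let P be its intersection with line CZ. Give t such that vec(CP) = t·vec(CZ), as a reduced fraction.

t = 8/9

Work in coordinates with V = (0, 0), X = (1, 0), Y = (0, 1), C = (-2, 2).
1. D lies on line XV with XD:DV = 3:4 ⇒ D = (4/7, 0)
2. Z lies on line YD with YZ:ZD = 5:1 ⇒ Z = (10/21, 1/6)
through D parallel to XY: direction (-1, 1); meets CZ at P = (38/189, 10/27)
P = C + t·(Z−C) with t = 8/9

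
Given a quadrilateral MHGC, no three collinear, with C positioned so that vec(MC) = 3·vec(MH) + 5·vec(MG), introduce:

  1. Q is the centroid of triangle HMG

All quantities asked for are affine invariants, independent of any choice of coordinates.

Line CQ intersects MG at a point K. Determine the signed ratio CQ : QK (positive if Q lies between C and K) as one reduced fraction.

CQ:QK = 8

Assign M = (0, 0), H = (1, 0), G = (0, 1), C = (3, 5) — the answer is frame-independent, so this choice is without loss of generality.
1. Q is the centroid of triangle HMG ⇒ Q = (1/3, 1/3)
line CQ meets MG at K = (0, -1/4)
Q = C + t·(K−C) with t = 8/9, so CQ:QK = 8/9:1/9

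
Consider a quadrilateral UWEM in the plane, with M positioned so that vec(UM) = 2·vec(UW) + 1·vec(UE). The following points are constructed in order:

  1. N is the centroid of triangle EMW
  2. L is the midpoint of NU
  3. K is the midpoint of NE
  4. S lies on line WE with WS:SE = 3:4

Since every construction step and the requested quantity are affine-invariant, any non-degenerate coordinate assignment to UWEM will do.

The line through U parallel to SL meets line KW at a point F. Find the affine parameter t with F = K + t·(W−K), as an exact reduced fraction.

Set U = (0, 0), W = (1, 0), E = (0, 1), M = (2, 1); any affine frame gives the same invariant.
1. N is the centroid of triangle EMW ⇒ N = (1, 2/3)
2. L is the midpoint of NU ⇒ L = (1/2, 1/3)
3. K is the midpoint of NE ⇒ K = (1/2, 5/6)
4. S lies on line WE with WS:SE = 3:4 ⇒ S = (4/7, 3/7)
through U parallel to SL: direction (-1/14, -2/21); meets KW at F = (5/9, 20/27)
F = K + t·(W−K) with t = 1/9

t = 1/9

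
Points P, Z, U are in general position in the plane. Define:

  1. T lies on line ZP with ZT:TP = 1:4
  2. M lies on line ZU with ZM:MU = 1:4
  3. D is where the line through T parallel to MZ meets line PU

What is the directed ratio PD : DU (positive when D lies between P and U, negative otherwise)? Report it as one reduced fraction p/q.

PD:DU = 4

Work in coordinates with P = (0, 0), Z = (1, 0), U = (0, 1).
1. T lies on line ZP with ZT:TP = 1:4 ⇒ T = (4/5, 0)
2. M lies on line ZU with ZM:MU = 1:4 ⇒ M = (4/5, 1/5)
3. D is where the line through T parallel to MZ meets line PU ⇒ D = (0, 4/5)
D = P + t·(U−P) with t = 4/5, so PD:DU = t:(1−t) = 4/5:1/5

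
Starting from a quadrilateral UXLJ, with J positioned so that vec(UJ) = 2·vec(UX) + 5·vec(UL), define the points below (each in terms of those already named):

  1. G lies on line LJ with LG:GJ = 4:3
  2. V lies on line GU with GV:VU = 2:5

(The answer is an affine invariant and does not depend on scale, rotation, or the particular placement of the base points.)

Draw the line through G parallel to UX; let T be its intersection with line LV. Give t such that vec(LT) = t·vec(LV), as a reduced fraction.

t = 56/33

Work in coordinates with U = (0, 0), X = (1, 0), L = (0, 1), J = (2, 5).
1. G lies on line LJ with LG:GJ = 4:3 ⇒ G = (8/7, 23/7)
2. V lies on line GU with GV:VU = 2:5 ⇒ V = (40/49, 115/49)
through G parallel to UX: direction (1, 0); meets LV at T = (320/231, 23/7)
T = L + t·(V−L) with t = 56/33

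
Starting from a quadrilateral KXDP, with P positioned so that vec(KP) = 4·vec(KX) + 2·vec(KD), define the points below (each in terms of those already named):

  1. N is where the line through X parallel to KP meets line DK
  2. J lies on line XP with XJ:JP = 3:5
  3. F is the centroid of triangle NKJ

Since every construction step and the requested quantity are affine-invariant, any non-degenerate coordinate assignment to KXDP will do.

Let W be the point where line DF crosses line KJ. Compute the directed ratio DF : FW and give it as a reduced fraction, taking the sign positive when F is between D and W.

DF:FW = -7

Choose coordinates K = (0, 0), X = (1, 0), D = (0, 1), P = (4, 2).
1. N is where the line through X parallel to KP meets line DK ⇒ N = (0, -1/2)
2. J lies on line XP with XJ:JP = 3:5 ⇒ J = (17/8, 3/4)
3. F is the centroid of triangle NKJ ⇒ F = (17/24, 1/12)
line DF meets KJ at W = (17/28, 3/14)
F = D + t·(W−D) with t = 7/6, so DF:FW = 7/6:-1/6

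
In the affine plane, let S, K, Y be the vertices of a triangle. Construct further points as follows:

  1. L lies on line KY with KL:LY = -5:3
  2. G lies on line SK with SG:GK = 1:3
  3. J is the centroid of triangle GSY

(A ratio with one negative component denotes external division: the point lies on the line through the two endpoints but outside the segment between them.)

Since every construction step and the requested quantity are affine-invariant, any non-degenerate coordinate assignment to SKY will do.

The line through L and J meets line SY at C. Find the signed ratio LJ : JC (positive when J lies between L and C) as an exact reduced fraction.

Choose coordinates S = (0, 0), K = (1, 0), Y = (0, 1).
1. L lies on line KY with KL:LY = -5:3 ⇒ L = (-3/2, 5/2)
2. G lies on line SK with SG:GK = 1:3 ⇒ G = (1/4, 0)
3. J is the centroid of triangle GSY ⇒ J = (1/12, 1/3)
line LJ meets SY at C = (0, 17/38)
J = L + t·(C−L) with t = 19/18, so LJ:JC = 19/18:-1/18

LJ:JC = -19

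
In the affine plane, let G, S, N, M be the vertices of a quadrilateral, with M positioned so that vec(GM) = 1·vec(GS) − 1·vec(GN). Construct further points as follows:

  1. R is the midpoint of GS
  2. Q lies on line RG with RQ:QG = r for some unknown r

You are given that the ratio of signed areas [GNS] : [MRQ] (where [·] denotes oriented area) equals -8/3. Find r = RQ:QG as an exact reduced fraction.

Choose coordinates G = (0, 0), S = (1, 0), N = (0, 1), M = (1, -1).
1. R is the midpoint of GS ⇒ R = (1/2, 0)
2. With RQ:QG = r, write λ = r/(r+1) so Q = R + λ·(G−R); Q is affine-linear in λ
Every point depending on Q is an affine combination of Q and λ-independent points, so each such coordinate is linear in λ; the λ² term in each signed area is a multiple of (G−R)×(G−R) = 0, so 2·[GNS] and 2·[MRQ] are each linear in λ. Evaluating at λ=0 and λ=1:
  2·[GNS] = -1,   2·[MRQ] = 1/2·λ
So [GNS]:[MRQ] = (-1) / (1/2·λ). Setting this equal to -8/3:
  -1 = -8/3·(1/2·λ)  ⇒  λ = 3/4
Then r = λ/(1−λ) = (3/4)/(1/4) = 3. Check: with r = 3, Q = (1/8, 0) and [GNS]:[MRQ] = -8/3 as required.

r = 3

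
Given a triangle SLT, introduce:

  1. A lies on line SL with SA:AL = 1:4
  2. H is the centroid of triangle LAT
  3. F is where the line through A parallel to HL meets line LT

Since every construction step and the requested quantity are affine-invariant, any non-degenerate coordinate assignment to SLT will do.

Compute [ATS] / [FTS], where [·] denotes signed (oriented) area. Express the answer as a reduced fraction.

[ATS]:[FTS] = 1/10

Work in coordinates with S = (0, 0), L = (1, 0), T = (0, 1).
1. A lies on line SL with SA:AL = 1:4 ⇒ A = (1/5, 0)
2. H is the centroid of triangle LAT ⇒ H = (2/5, 1/3)
3. F is where the line through A parallel to HL meets line LT ⇒ F = (2, -1)
2·[ATS] = 1/5, 2·[FTS] = 2
[ATS]:[FTS] = 1/5:2 = 1/10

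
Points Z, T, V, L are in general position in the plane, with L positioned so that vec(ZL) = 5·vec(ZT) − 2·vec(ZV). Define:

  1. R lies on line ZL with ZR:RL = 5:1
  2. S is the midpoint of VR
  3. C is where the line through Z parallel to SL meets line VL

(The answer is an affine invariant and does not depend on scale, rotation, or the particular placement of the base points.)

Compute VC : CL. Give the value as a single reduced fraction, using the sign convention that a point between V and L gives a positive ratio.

Assign Z = (0, 0), T = (1, 0), V = (0, 1), L = (5, -2) — the answer is frame-independent, so this choice is without loss of generality.
1. R lies on line ZL with ZR:RL = 5:1 ⇒ R = (25/6, -5/3)
2. S is the midpoint of VR ⇒ S = (25/12, -1/3)
3. C is where the line through Z parallel to SL meets line VL ⇒ C = (35, -20)
C = V + t·(L−V) with t = 7, so VC:CL = t:(1−t) = 7:-6

VC:CL = -7/6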